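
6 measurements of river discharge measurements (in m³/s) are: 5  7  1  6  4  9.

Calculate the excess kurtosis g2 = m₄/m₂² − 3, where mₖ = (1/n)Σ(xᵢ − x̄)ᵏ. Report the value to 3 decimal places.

-0.656

x̄ = 5.3333
Σ(xᵢ − x̄)² = 37.3333 ⇒ m₂ = 6.22222
Σ(xᵢ − x̄)⁴ = 544.4444 ⇒ m₄ = 90.74074
m₂² = 38.71605
g2 = m₄/m₂² − 3 = 2.34375 − 3 ≈ -0.656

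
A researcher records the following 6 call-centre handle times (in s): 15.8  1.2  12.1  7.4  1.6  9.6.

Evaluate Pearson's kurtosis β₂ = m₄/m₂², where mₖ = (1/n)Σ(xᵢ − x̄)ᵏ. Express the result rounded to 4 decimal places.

1.6637

x̄ = 7.9500
Σ(xᵢ − x̄)² = 167.7550 ⇒ m₂ = 27.95917
Σ(xᵢ − x̄)⁴ = 7803.2959 ⇒ m₄ = 1300.54932
m₂² = 781.71500
β₂ = m₄/m₂² = 1300.54932 / 781.71500 ≈ 1.6637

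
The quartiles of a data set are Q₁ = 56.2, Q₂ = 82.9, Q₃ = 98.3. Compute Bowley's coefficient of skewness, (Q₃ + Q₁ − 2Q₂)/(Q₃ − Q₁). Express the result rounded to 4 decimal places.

numerator: Q₃ + Q₁ − 2Q₂ = 98.3 + 56.2 − 2×82.9 = -11.3000
denominator: Q₃ − Q₁ = 98.3 − 56.2 = 42.1000
Bowley skewness = -11.3000 / 42.1000 ≈ -0.2684

-0.2684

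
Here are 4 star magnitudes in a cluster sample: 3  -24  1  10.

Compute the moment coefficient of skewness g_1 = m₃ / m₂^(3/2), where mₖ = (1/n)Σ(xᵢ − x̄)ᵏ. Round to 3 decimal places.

x̄ = (3 - 24 + 1 + 10) / 4 = -2.5000
deviations (xᵢ − x̄): 5.5000, -21.5000, 3.5000, 12.5000
Σ(xᵢ − x̄)² = 661.0000 ⇒ m₂ = 661.0000/4 = 165.25000
Σ(xᵢ − x̄)³ = -7776.0000 ⇒ m₃ = -7776.0000/4 = -1944.00000
m₂^(3/2) = 165.25000^(1.5) = 2124.28216
g_1 = m₃ / m₂^(3/2) = -1944.00000 / 2124.28216 ≈ -0.915

-0.915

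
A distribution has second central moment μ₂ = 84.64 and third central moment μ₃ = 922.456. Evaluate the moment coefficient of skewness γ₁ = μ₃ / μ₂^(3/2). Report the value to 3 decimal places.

1.185

σ = √μ₂ = √84.64 = 9.20000
σ³ = μ₂^(3/2) = 778.68800
γ₁ = μ₃/σ³ = 922.456 / 778.68800 ≈ 1.185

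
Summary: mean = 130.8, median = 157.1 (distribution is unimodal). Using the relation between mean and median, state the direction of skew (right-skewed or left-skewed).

left-skewed

mean − median = 130.8 − 157.1 = -26.3
mean < median ⇒ the longer tail is on the left ⇒ left-skewed (negatively skewed).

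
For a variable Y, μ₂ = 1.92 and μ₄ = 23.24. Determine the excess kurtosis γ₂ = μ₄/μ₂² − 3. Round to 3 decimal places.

3.304

μ₂² = 1.92² = 3.68640
μ₄/μ₂² = 23.24 / 3.68640 = 6.30425
γ₂ = 6.30425 − 3 ≈ 3.304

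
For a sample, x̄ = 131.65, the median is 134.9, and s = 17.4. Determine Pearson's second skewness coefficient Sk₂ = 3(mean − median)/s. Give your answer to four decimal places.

Sk₂ = 3(131.65 − 134.9) / 17.4 = 3 × -3.2500 / 17.4
    = -9.7500 / 17.4 ≈ -0.5603

-0.5603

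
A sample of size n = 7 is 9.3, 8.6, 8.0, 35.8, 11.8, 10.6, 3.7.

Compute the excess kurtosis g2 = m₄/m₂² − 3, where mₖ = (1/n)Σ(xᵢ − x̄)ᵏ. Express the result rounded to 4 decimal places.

1.6683

x̄ = 12.5429
Σ(xᵢ − x̄)² = 670.1171 ⇒ m₂ = 95.73102
Σ(xᵢ − x̄)⁴ = 299474.4355 ⇒ m₄ = 42782.06222
m₂² = 9164.42827
g2 = m₄/m₂² − 3 = 4.66827 − 3 ≈ 1.6683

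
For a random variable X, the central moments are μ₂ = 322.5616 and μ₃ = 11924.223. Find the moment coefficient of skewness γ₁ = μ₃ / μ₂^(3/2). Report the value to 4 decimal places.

2.0583

σ = √μ₂ = √322.5616 = 17.96000
σ³ = μ₂^(3/2) = 5793.20634
γ₁ = μ₃/σ³ = 11924.223 / 5793.20634 ≈ 2.0583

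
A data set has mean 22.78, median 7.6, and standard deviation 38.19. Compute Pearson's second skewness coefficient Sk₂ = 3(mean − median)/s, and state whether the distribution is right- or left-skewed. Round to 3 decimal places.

Sk₂ = 3(22.78 − 7.6) / 38.19 = 3 × 15.1800 / 38.19
    = 45.5400 / 38.19 ≈ 1.192
Sk₂ > 0 ⇒ mean > median ⇒ right-skewed (positive skew).

1.192, right-skewed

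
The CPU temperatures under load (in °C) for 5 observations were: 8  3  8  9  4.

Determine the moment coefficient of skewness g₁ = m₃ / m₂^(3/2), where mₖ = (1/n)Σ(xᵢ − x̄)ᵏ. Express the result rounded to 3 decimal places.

x̄ = (8 + 3 + 8 + 9 + 4) / 5 = 6.4000
deviations (xᵢ − x̄): 1.6000, -3.4000, 1.6000, 2.6000, -2.4000
Σ(xᵢ − x̄)² = 29.2000 ⇒ m₂ = 29.2000/5 = 5.84000
Σ(xᵢ − x̄)³ = -27.3600 ⇒ m₃ = -27.3600/5 = -5.47200
m₂^(3/2) = 5.84000^(1.5) = 14.11300
g₁ = m₃ / m₂^(3/2) = -5.47200 / 14.11300 ≈ -0.388

-0.388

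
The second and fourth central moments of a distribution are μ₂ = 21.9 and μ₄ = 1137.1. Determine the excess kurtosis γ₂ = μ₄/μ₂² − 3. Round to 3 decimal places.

-0.629

μ₂² = 21.9² = 479.61000
μ₄/μ₂² = 1137.1 / 479.61000 = 2.37088
γ₂ = 2.37088 − 3 ≈ -0.629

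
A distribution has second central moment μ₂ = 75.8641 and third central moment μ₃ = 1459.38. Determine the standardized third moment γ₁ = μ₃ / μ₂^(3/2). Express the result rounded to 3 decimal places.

σ = √μ₂ = √75.8641 = 8.71000
σ³ = μ₂^(3/2) = 660.77631
γ₁ = μ₃/σ³ = 1459.38 / 660.77631 ≈ 2.209

2.209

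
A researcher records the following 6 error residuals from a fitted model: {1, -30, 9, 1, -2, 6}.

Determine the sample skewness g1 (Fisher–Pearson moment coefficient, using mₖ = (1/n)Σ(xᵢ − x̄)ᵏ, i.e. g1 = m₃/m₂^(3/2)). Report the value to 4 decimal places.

-1.4708

x̄ = (1 - 30 + 9 + 1 - 2 + 6) / 6 = -2.5000
deviations (xᵢ − x̄): 3.5000, -27.5000, 11.5000, 3.5000, 0.5000, 8.5000
Σ(xᵢ − x̄)² = 985.5000 ⇒ m₂ = 985.5000/6 = 164.25000
Σ(xᵢ − x̄)³ = -18576.0000 ⇒ m₃ = -18576.0000/6 = -3096.00000
m₂^(3/2) = 164.25000^(1.5) = 2105.02892
g1 = m₃ / m₂^(3/2) = -3096.00000 / 2105.02892 ≈ -1.4708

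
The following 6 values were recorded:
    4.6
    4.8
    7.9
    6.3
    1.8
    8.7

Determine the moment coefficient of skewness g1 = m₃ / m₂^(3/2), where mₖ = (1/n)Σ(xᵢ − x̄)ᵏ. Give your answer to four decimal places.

-0.3051

x̄ = (4.6 + 4.8 + 7.9 + 6.3 + 1.8 + 8.7) / 6 = 5.6833
deviations (xᵢ − x̄): -1.0833, -0.8833, 2.2167, 0.6167, -3.8833, 3.0167
Σ(xᵢ − x̄)² = 31.4283 ⇒ m₂ = 31.4283/6 = 5.23806
Σ(xᵢ − x̄)³ = -21.9436 ⇒ m₃ = -21.9436/6 = -3.65726
m₂^(3/2) = 5.23806^(1.5) = 11.98823
g1 = m₃ / m₂^(3/2) = -3.65726 / 11.98823 ≈ -0.3051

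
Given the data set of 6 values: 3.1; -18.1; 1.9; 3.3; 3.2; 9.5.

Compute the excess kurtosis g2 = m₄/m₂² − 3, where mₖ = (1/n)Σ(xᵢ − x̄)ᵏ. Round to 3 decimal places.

x̄ = 0.4833
Σ(xᵢ − x̄)² = 450.8083 ⇒ m₂ = 75.13472
Σ(xᵢ − x̄)⁴ = 126037.9618 ⇒ m₄ = 21006.32696
m₂² = 5645.22648
g2 = m₄/m₂² − 3 = 3.72108 − 3 ≈ 0.721

0.721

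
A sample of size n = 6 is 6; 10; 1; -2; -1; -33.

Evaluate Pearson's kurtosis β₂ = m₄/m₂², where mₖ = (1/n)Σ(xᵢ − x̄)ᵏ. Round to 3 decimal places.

x̄ = -3.1667
Σ(xᵢ − x̄)² = 1170.8333 ⇒ m₂ = 195.13889
Σ(xᵢ − x̄)⁴ = 829589.4861 ⇒ m₄ = 138264.91435
m₂² = 38079.18596
β₂ = m₄/m₂² = 138264.91435 / 38079.18596 ≈ 3.631

3.631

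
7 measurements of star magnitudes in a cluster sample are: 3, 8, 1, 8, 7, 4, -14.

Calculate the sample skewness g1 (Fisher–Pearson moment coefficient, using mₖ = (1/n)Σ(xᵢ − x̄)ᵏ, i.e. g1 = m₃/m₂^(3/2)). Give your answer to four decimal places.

-1.5609

x̄ = (3 + 8 + 1 + 8 + 7 + 4 - 14) / 7 = 2.4286
deviations (xᵢ − x̄): 0.5714, 5.5714, -1.4286, 5.5714, 4.5714, 1.5714, -16.4286
Σ(xᵢ − x̄)² = 357.7143 ⇒ m₂ = 357.7143/7 = 51.10204
Σ(xᵢ − x̄)³ = -3991.4694 ⇒ m₃ = -3991.4694/7 = -570.20991
m₂^(3/2) = 51.10204^(1.5) = 365.30647
g1 = m₃ / m₂^(3/2) = -570.20991 / 365.30647 ≈ -1.5609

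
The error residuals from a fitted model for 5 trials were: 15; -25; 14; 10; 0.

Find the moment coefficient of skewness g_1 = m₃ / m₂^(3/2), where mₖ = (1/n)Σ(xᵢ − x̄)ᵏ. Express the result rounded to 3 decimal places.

-1.088

x̄ = (15 - 25 + 14 + 10 + 0) / 5 = 2.8000
deviations (xᵢ − x̄): 12.2000, -27.8000, 11.2000, 7.2000, -2.8000
Σ(xᵢ − x̄)² = 1106.8000 ⇒ m₂ = 1106.8000/5 = 221.36000
Σ(xᵢ − x̄)³ = -17912.8800 ⇒ m₃ = -17912.8800/5 = -3582.57600
m₂^(3/2) = 221.36000^(1.5) = 3293.43214
g_1 = m₃ / m₂^(3/2) = -3582.57600 / 3293.43214 ≈ -1.088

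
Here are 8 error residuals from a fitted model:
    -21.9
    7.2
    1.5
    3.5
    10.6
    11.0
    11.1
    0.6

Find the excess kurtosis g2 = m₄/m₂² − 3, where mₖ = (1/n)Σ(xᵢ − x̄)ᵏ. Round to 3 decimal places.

1.537

x̄ = 2.9500
Σ(xᵢ − x̄)² = 833.2600 ⇒ m₂ = 104.15750
Σ(xᵢ − x̄)⁴ = 393731.4974 ⇒ m₄ = 49216.43718
m₂² = 10848.78481
g2 = m₄/m₂² − 3 = 4.53659 − 3 ≈ 1.537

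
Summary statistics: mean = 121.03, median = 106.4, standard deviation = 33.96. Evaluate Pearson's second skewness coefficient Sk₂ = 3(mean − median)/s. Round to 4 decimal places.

1.2924

Sk₂ = 3(121.03 − 106.4) / 33.96 = 3 × 14.6300 / 33.96
    = 43.8900 / 33.96 ≈ 1.2924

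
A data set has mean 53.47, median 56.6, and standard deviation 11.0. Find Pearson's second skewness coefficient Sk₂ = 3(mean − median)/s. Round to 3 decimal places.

Sk₂ = 3(53.47 − 56.6) / 11.0 = 3 × -3.1300 / 11.0
    = -9.3900 / 11.0 ≈ -0.854

-0.854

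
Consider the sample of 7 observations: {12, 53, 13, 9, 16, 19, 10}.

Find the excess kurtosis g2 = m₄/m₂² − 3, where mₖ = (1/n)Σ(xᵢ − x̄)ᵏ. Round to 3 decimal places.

x̄ = 18.8571
Σ(xᵢ − x̄)² = 1430.8571 ⇒ m₂ = 204.40816
Σ(xᵢ − x̄)⁴ = 1377986.7872 ⇒ m₄ = 196855.25531
m₂² = 41782.69721
g2 = m₄/m₂² − 3 = 4.71141 − 3 ≈ 1.711

1.711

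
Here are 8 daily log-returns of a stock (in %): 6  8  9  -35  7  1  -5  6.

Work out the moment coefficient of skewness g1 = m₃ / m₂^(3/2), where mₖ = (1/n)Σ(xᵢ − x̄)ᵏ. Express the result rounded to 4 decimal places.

-1.8823

x̄ = (6 + 8 + 9 - 35 + 7 + 1 - 5 + 6) / 8 = -0.3750
deviations (xᵢ − x̄): 6.3750, 8.3750, 9.3750, -34.6250, 7.3750, 1.3750, -4.6250, 6.3750
Σ(xᵢ − x̄)² = 1515.8750 ⇒ m₂ = 1515.8750/8 = 189.48438
Σ(xᵢ − x̄)³ = -39277.2188 ⇒ m₃ = -39277.2188/8 = -4909.65234
m₂^(3/2) = 189.48438^(1.5) = 2608.31540
g1 = m₃ / m₂^(3/2) = -4909.65234 / 2608.31540 ≈ -1.8823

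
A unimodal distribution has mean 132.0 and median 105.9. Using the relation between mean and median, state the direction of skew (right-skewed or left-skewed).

mean − median = 132.0 − 105.9 = 26.1
mean > median ⇒ the longer tail is on the right ⇒ right-skewed (positively skewed).

right-skewed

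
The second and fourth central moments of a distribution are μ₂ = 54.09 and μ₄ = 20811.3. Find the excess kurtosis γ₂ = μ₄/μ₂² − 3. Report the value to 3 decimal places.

μ₂² = 54.09² = 2925.72810
μ₄/μ₂² = 20811.3 / 2925.72810 = 7.11320
γ₂ = 7.11320 − 3 ≈ 4.113

4.113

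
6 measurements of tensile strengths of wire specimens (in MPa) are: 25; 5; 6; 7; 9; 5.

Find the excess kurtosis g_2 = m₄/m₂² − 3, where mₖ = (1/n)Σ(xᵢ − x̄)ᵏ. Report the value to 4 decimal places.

0.9284

x̄ = 9.5000
Σ(xᵢ − x̄)² = 299.5000 ⇒ m₂ = 49.91667
Σ(xᵢ − x̄)⁴ = 58729.3750 ⇒ m₄ = 9788.22917
m₂² = 2491.67361
g_2 = m₄/m₂² − 3 = 3.92838 − 3 ≈ 0.9284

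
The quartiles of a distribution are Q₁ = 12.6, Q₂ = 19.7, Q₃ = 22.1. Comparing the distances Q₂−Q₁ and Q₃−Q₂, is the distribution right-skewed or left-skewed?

left-skewed

Q₂ − Q₁ = 7.1;  Q₃ − Q₂ = 2.4
Q₂ − Q₁ > Q₃ − Q₂ ⇒ the lower half is more spread out ⇒ left-skewed.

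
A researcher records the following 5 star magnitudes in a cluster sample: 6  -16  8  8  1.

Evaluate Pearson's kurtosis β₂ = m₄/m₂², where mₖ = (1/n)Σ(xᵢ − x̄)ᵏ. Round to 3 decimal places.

x̄ = 1.4000
Σ(xᵢ − x̄)² = 411.2000 ⇒ m₂ = 82.24000
Σ(xᵢ − x̄)⁴ = 95906.3360 ⇒ m₄ = 19181.26720
m₂² = 6763.41760
β₂ = m₄/m₂² = 19181.26720 / 6763.41760 ≈ 2.836

2.836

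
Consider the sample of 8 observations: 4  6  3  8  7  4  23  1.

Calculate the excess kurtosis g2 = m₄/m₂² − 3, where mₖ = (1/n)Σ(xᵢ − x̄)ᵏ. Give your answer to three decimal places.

x̄ = 7.0000
Σ(xᵢ − x̄)² = 328.0000 ⇒ m₂ = 41.00000
Σ(xᵢ − x̄)⁴ = 67252.0000 ⇒ m₄ = 8406.50000
m₂² = 1681.00000
g2 = m₄/m₂² − 3 = 5.00089 − 3 ≈ 2.001

2.001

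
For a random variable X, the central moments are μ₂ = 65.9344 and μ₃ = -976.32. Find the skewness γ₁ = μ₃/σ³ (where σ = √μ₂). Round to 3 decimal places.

σ = √μ₂ = √65.9344 = 8.12000
σ³ = μ₂^(3/2) = 535.38733
γ₁ = μ₃/σ³ = -976.32 / 535.38733 ≈ -1.824

-1.824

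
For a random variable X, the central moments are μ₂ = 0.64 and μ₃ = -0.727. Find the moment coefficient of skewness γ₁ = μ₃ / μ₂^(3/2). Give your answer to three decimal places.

σ = √μ₂ = √0.64 = 0.80000
σ³ = μ₂^(3/2) = 0.51200
γ₁ = μ₃/σ³ = -0.727 / 0.51200 ≈ -1.420

-1.420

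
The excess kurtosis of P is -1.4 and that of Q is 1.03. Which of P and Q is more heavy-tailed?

Q

Higher excess kurtosis ⇒ heavier tails relative to the normal distribution.
-1.4 vs 1.03: the larger is 1.03, so Q has heavier tails. (Q is leptokurtic — heavier-than-normal tails; the other is platykurtic.)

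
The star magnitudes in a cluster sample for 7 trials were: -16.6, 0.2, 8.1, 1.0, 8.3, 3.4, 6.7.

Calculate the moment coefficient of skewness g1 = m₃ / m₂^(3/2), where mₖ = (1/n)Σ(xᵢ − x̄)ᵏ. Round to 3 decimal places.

x̄ = (-16.6 + 0.2 + 8.1 + 1.0 + 8.3 + 3.4 + 6.7) / 7 = 1.5857
deviations (xᵢ − x̄): -18.1857, -1.3857, 6.5143, -0.5857, 6.7143, 1.8143, 5.1143
Σ(xᵢ − x̄)² = 449.9486 ⇒ m₂ = 449.9486/7 = 64.27837
Σ(xᵢ − x̄)³ = -5298.3735 ⇒ m₃ = -5298.3735/7 = -756.91050
m₂^(3/2) = 64.27837^(1.5) = 515.34404
g1 = m₃ / m₂^(3/2) = -756.91050 / 515.34404 ≈ -1.469

-1.469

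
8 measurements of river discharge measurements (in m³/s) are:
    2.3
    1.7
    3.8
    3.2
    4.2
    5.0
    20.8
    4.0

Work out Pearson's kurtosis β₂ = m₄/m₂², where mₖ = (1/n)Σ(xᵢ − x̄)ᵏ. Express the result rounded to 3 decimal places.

5.821

x̄ = 5.6250
Σ(xᵢ − x̄)² = 271.0150 ⇒ m₂ = 33.87688
Σ(xᵢ − x̄)⁴ = 53445.6501 ⇒ m₄ = 6680.70626
m₂² = 1147.64266
β₂ = m₄/m₂² = 6680.70626 / 1147.64266 ≈ 5.821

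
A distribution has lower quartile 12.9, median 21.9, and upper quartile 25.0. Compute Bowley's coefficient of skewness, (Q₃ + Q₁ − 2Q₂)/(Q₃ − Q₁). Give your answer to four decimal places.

-0.4876

numerator: Q₃ + Q₁ − 2Q₂ = 25.0 + 12.9 − 2×21.9 = -5.9000
denominator: Q₃ − Q₁ = 25.0 − 12.9 = 12.1000
Bowley skewness = -5.9000 / 12.1000 ≈ -0.4876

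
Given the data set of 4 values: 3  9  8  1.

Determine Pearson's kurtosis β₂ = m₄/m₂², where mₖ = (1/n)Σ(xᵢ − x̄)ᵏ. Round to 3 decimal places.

x̄ = 5.2500
Σ(xᵢ − x̄)² = 44.7500 ⇒ m₂ = 11.18750
Σ(xᵢ − x̄)⁴ = 606.8281 ⇒ m₄ = 151.70703
m₂² = 125.16016
β₂ = m₄/m₂² = 151.70703 / 125.16016 ≈ 1.212

1.212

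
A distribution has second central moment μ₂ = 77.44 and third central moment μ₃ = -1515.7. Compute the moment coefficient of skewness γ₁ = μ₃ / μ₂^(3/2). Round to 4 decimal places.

σ = √μ₂ = √77.44 = 8.80000
σ³ = μ₂^(3/2) = 681.47200
γ₁ = μ₃/σ³ = -1515.7 / 681.47200 ≈ -2.2242

-2.2242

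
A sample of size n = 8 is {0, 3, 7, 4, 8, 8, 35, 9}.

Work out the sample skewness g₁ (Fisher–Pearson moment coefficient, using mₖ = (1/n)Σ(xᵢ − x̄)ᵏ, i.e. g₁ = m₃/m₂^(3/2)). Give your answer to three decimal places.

1.900

x̄ = (0 + 3 + 7 + 4 + 8 + 8 + 35 + 9) / 8 = 9.2500
deviations (xᵢ − x̄): -9.2500, -6.2500, -2.2500, -5.2500, -1.2500, -1.2500, 25.7500, -0.2500
Σ(xᵢ − x̄)² = 823.5000 ⇒ m₂ = 823.5000/8 = 102.93750
Σ(xᵢ − x̄)³ = 15878.2500 ⇒ m₃ = 15878.2500/8 = 1984.78125
m₂^(3/2) = 102.93750^(1.5) = 1044.38452
g₁ = m₃ / m₂^(3/2) = 1984.78125 / 1044.38452 ≈ 1.900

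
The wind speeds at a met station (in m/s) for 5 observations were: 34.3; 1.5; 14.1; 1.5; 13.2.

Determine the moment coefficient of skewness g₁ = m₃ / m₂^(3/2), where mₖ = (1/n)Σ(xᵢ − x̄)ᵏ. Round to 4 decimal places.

x̄ = (34.3 + 1.5 + 14.1 + 1.5 + 13.2) / 5 = 12.9200
deviations (xᵢ − x̄): 21.3800, -11.4200, 1.1800, -11.4200, 0.2800
Σ(xᵢ − x̄)² = 719.4080 ⇒ m₂ = 719.4080/5 = 143.88160
Σ(xᵢ − x̄)³ = 6795.8465 ⇒ m₃ = 6795.8465/5 = 1359.16930
m₂^(3/2) = 143.88160^(1.5) = 1725.86924
g₁ = m₃ / m₂^(3/2) = 1359.16930 / 1725.86924 ≈ 0.7875

0.7875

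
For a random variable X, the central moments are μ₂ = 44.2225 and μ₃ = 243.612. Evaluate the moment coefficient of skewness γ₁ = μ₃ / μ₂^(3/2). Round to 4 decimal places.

0.8284

σ = √μ₂ = √44.2225 = 6.65000
σ³ = μ₂^(3/2) = 294.07962
γ₁ = μ₃/σ³ = 243.612 / 294.07962 ≈ 0.8284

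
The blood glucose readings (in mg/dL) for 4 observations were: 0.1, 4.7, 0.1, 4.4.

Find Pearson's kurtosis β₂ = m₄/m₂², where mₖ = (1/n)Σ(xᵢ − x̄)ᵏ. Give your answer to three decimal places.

1.009

x̄ = 2.3250
Σ(xᵢ − x̄)² = 19.8475 ⇒ m₂ = 4.96188
Σ(xᵢ − x̄)⁴ = 99.3724 ⇒ m₄ = 24.84311
m₂² = 24.62020
β₂ = m₄/m₂² = 24.84311 / 24.62020 ≈ 1.009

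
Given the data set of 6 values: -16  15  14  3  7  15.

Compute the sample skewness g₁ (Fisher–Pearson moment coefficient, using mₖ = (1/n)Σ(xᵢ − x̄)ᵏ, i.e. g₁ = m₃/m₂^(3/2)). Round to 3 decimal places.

x̄ = (-16 + 15 + 14 + 3 + 7 + 15) / 6 = 6.3333
deviations (xᵢ − x̄): -22.3333, 8.6667, 7.6667, -3.3333, 0.6667, 8.6667
Σ(xᵢ − x̄)² = 719.3333 ⇒ m₂ = 719.3333/6 = 119.88889
Σ(xᵢ − x̄)³ = -9423.5556 ⇒ m₃ = -9423.5556/6 = -1570.59259
m₂^(3/2) = 119.88889^(1.5) = 1312.70882
g₁ = m₃ / m₂^(3/2) = -1570.59259 / 1312.70882 ≈ -1.196

-1.196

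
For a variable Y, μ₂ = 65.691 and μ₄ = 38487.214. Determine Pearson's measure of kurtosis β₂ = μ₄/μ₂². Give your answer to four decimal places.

μ₂² = 65.691² = 4315.30748
μ₄/μ₂² = 38487.214 / 4315.30748 = 8.91877
β₂ ≈ 8.9188

8.9188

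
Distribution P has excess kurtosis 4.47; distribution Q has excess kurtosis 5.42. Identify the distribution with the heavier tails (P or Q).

Higher excess kurtosis ⇒ heavier tails relative to the normal distribution.
4.47 vs 5.42: the larger is 5.42, so Q has heavier tails.

Q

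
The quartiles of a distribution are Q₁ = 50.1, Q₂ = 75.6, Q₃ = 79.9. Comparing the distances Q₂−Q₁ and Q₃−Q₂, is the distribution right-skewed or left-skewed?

left-skewed

Q₂ − Q₁ = 25.5;  Q₃ − Q₂ = 4.3
Q₂ − Q₁ > Q₃ − Q₂ ⇒ the lower half is more spread out ⇒ left-skewed.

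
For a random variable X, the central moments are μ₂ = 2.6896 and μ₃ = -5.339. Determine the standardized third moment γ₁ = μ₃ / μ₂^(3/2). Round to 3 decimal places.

σ = √μ₂ = √2.6896 = 1.64000
σ³ = μ₂^(3/2) = 4.41094
γ₁ = μ₃/σ³ = -5.339 / 4.41094 ≈ -1.210

-1.210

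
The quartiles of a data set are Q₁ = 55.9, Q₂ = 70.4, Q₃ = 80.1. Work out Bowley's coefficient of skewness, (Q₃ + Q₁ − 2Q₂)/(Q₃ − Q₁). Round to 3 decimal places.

numerator: Q₃ + Q₁ − 2Q₂ = 80.1 + 55.9 − 2×70.4 = -4.8000
denominator: Q₃ − Q₁ = 80.1 − 55.9 = 24.2000
Bowley skewness = -4.8000 / 24.2000 ≈ -0.198

-0.198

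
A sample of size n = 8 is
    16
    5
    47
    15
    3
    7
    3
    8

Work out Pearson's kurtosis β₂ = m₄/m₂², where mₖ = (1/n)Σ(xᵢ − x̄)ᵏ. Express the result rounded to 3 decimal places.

x̄ = 13.0000
Σ(xᵢ − x̄)² = 1494.0000 ⇒ m₂ = 186.75000
Σ(xᵢ − x̄)⁴ = 1362450.0000 ⇒ m₄ = 170306.25000
m₂² = 34875.56250
β₂ = m₄/m₂² = 170306.25000 / 34875.56250 ≈ 4.883

4.883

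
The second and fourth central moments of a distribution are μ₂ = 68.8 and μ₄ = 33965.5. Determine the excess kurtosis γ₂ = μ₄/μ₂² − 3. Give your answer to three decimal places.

μ₂² = 68.8² = 4733.44000
μ₄/μ₂² = 33965.5 / 4733.44000 = 7.17565
γ₂ = 7.17565 − 3 ≈ 4.176

4.176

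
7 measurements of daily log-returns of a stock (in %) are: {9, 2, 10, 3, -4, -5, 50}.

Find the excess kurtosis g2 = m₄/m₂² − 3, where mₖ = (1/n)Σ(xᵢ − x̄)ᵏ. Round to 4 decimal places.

1.3529

x̄ = 9.2857
Σ(xᵢ − x̄)² = 2131.4286 ⇒ m₂ = 304.48980
Σ(xᵢ − x̄)⁴ = 2824997.8192 ⇒ m₄ = 403571.11703
m₂² = 92714.03582
g2 = m₄/m₂² − 3 = 4.35286 − 3 ≈ 1.3529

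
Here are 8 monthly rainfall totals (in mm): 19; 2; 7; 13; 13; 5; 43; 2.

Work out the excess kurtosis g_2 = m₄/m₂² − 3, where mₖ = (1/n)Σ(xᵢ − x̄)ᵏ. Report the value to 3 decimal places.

1.144

x̄ = 13.0000
Σ(xᵢ − x̄)² = 1278.0000 ⇒ m₂ = 159.75000
Σ(xᵢ − x̄)⁴ = 845970.0000 ⇒ m₄ = 105746.25000
m₂² = 25520.06250
g_2 = m₄/m₂² − 3 = 4.14365 − 3 ≈ 1.144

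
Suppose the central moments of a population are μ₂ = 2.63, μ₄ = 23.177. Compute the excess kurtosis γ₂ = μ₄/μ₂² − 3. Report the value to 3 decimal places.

μ₂² = 2.63² = 6.91690
μ₄/μ₂² = 23.177 / 6.91690 = 3.35078
γ₂ = 3.35078 − 3 ≈ 0.351

0.351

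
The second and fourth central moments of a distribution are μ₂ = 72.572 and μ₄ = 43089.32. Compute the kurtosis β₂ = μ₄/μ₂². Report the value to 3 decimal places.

μ₂² = 72.572² = 5266.69518
μ₄/μ₂² = 43089.32 / 5266.69518 = 8.18147
β₂ ≈ 8.181

8.181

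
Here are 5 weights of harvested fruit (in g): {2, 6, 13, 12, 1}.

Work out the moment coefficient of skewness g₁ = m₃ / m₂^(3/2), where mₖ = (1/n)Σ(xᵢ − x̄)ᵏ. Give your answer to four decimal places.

0.1195

x̄ = (2 + 6 + 13 + 12 + 1) / 5 = 6.8000
deviations (xᵢ − x̄): -4.8000, -0.8000, 6.2000, 5.2000, -5.8000
Σ(xᵢ − x̄)² = 122.8000 ⇒ m₂ = 122.8000/5 = 24.56000
Σ(xᵢ − x̄)³ = 72.7200 ⇒ m₃ = 72.7200/5 = 14.54400
m₂^(3/2) = 24.56000^(1.5) = 121.71456
g₁ = m₃ / m₂^(3/2) = 14.54400 / 121.71456 ≈ 0.1195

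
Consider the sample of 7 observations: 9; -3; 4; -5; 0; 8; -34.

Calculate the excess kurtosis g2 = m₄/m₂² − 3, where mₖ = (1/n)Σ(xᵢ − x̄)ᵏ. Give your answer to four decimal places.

x̄ = -3.0000
Σ(xᵢ − x̄)² = 1288.0000 ⇒ m₂ = 184.00000
Σ(xᵢ − x̄)⁴ = 961396.0000 ⇒ m₄ = 137342.28571
m₂² = 33856.00000
g2 = m₄/m₂² − 3 = 4.05666 − 3 ≈ 1.0567

1.0567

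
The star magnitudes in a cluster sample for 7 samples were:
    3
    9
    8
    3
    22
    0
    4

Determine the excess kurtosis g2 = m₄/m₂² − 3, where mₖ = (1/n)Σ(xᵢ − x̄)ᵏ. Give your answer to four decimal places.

0.6665

x̄ = 7.0000
Σ(xᵢ − x̄)² = 320.0000 ⇒ m₂ = 45.71429
Σ(xᵢ − x̄)⁴ = 53636.0000 ⇒ m₄ = 7662.28571
m₂² = 2089.79592
g2 = m₄/m₂² − 3 = 3.66652 − 3 ≈ 0.6665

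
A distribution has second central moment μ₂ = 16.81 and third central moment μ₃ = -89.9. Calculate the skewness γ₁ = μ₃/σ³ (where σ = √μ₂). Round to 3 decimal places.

σ = √μ₂ = √16.81 = 4.10000
σ³ = μ₂^(3/2) = 68.92100
γ₁ = μ₃/σ³ = -89.9 / 68.92100 ≈ -1.304

-1.304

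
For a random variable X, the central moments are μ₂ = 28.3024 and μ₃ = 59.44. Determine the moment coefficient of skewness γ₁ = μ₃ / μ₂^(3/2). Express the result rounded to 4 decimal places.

0.3948

σ = √μ₂ = √28.3024 = 5.32000
σ³ = μ₂^(3/2) = 150.56877
γ₁ = μ₃/σ³ = 59.44 / 150.56877 ≈ 0.3948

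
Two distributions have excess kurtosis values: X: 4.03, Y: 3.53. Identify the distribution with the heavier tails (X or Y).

X

Higher excess kurtosis ⇒ heavier tails relative to the normal distribution.
4.03 vs 3.53: the larger is 4.03, so X has heavier tails.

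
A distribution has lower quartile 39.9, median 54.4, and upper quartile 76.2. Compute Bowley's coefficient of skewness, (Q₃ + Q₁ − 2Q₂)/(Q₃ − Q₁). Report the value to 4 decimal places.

0.2011

numerator: Q₃ + Q₁ − 2Q₂ = 76.2 + 39.9 − 2×54.4 = 7.3000
denominator: Q₃ − Q₁ = 76.2 − 39.9 = 36.3000
Bowley skewness = 7.3000 / 36.3000 ≈ 0.2011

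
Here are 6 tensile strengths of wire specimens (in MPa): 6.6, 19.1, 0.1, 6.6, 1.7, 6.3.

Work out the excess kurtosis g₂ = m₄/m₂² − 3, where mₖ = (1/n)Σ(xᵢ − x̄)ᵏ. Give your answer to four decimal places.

0.1473

x̄ = 6.7333
Σ(xᵢ − x̄)² = 222.4933 ⇒ m₂ = 37.08222
Σ(xᵢ − x̄)⁴ = 25966.9120 ⇒ m₄ = 4327.81867
m₂² = 1375.09120
g₂ = m₄/m₂² − 3 = 3.14730 − 3 ≈ 0.1473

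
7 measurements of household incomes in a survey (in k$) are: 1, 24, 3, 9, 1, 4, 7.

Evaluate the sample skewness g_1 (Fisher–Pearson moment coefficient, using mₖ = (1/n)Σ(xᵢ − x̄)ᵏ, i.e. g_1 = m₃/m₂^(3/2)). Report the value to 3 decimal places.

1.511

x̄ = (1 + 24 + 3 + 9 + 1 + 4 + 7) / 7 = 7.0000
deviations (xᵢ − x̄): -6.0000, 17.0000, -4.0000, 2.0000, -6.0000, -3.0000, 0.0000
Σ(xᵢ − x̄)² = 390.0000 ⇒ m₂ = 390.0000/7 = 55.71429
Σ(xᵢ − x̄)³ = 4398.0000 ⇒ m₃ = 4398.0000/7 = 628.28571
m₂^(3/2) = 55.71429^(1.5) = 415.86259
g_1 = m₃ / m₂^(3/2) = 628.28571 / 415.86259 ≈ 1.511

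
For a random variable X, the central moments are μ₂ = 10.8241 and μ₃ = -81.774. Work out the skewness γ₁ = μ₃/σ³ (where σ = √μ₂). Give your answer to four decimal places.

-2.2963

σ = √μ₂ = √10.8241 = 3.29000
σ³ = μ₂^(3/2) = 35.61129
γ₁ = μ₃/σ³ = -81.774 / 35.61129 ≈ -2.2963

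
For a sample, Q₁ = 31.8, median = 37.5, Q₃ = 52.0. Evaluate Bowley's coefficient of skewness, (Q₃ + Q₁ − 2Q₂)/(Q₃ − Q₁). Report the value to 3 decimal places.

numerator: Q₃ + Q₁ − 2Q₂ = 52.0 + 31.8 − 2×37.5 = 8.8000
denominator: Q₃ − Q₁ = 52.0 − 31.8 = 20.2000
Bowley skewness = 8.8000 / 20.2000 ≈ 0.436

0.436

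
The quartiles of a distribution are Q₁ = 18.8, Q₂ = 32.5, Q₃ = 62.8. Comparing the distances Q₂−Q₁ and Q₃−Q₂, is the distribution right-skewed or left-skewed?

Q₂ − Q₁ = 13.7;  Q₃ − Q₂ = 30.3
Q₃ − Q₂ > Q₂ − Q₁ ⇒ the upper half is more spread out ⇒ right-skewed.

right-skewed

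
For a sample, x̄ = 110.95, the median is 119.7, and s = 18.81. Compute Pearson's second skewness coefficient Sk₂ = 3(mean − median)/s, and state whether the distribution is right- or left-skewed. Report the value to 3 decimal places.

-1.396, left-skewed

Sk₂ = 3(110.95 − 119.7) / 18.81 = 3 × -8.7500 / 18.81
    = -26.2500 / 18.81 ≈ -1.396
Sk₂ < 0 ⇒ mean < median ⇒ left-skewed (negative skew).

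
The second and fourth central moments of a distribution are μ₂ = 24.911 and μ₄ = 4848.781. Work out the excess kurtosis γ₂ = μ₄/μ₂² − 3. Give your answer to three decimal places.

4.814

μ₂² = 24.911² = 620.55792
μ₄/μ₂² = 4848.781 / 620.55792 = 7.81358
γ₂ = 7.81358 − 3 ≈ 4.814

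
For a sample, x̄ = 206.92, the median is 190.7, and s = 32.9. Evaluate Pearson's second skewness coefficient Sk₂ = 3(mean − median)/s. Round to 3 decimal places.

1.479

Sk₂ = 3(206.92 − 190.7) / 32.9 = 3 × 16.2200 / 32.9
    = 48.6600 / 32.9 ≈ 1.479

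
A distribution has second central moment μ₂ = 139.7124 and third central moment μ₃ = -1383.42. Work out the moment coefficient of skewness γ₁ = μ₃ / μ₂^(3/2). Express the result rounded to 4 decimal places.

σ = √μ₂ = √139.7124 = 11.82000
σ³ = μ₂^(3/2) = 1651.40057
γ₁ = μ₃/σ³ = -1383.42 / 1651.40057 ≈ -0.8377

-0.8377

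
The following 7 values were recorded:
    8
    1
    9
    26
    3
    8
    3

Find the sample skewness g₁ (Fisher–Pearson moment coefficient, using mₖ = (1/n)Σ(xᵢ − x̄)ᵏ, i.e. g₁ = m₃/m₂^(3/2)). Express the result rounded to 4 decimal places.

1.4809

x̄ = (8 + 1 + 9 + 26 + 3 + 8 + 3) / 7 = 8.2857
deviations (xᵢ − x̄): -0.2857, -7.2857, 0.7143, 17.7143, -5.2857, -0.2857, -5.2857
Σ(xᵢ − x̄)² = 423.4286 ⇒ m₂ = 423.4286/7 = 60.48980
Σ(xᵢ − x̄)³ = 4876.8980 ⇒ m₃ = 4876.8980/7 = 696.69971
m₂^(3/2) = 60.48980^(1.5) = 470.46051
g₁ = m₃ / m₂^(3/2) = 696.69971 / 470.46051 ≈ 1.4809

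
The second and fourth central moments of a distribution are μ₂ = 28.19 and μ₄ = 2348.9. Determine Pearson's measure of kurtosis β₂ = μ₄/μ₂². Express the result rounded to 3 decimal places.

2.956

μ₂² = 28.19² = 794.67610
μ₄/μ₂² = 2348.9 / 794.67610 = 2.95580
β₂ ≈ 2.956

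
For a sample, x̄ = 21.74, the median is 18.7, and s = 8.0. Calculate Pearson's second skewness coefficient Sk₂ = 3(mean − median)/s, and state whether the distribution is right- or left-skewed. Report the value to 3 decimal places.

Sk₂ = 3(21.74 − 18.7) / 8.0 = 3 × 3.0400 / 8.0
    = 9.1200 / 8.0 ≈ 1.140
Sk₂ > 0 ⇒ mean > median ⇒ right-skewed (positive skew).

1.140, right-skewed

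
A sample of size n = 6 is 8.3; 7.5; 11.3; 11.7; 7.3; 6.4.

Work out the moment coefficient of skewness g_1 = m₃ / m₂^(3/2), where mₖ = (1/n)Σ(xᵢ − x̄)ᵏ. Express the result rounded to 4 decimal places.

0.4856

x̄ = (8.3 + 7.5 + 11.3 + 11.7 + 7.3 + 6.4) / 6 = 8.7500
deviations (xᵢ − x̄): -0.4500, -1.2500, 2.5500, 2.9500, -1.4500, -2.3500
Σ(xᵢ − x̄)² = 24.5950 ⇒ m₂ = 24.5950/6 = 4.09917
Σ(xᵢ − x̄)³ = 24.1830 ⇒ m₃ = 24.1830/6 = 4.03050
m₂^(3/2) = 4.09917^(1.5) = 8.29934
g_1 = m₃ / m₂^(3/2) = 4.03050 / 8.29934 ≈ 0.4856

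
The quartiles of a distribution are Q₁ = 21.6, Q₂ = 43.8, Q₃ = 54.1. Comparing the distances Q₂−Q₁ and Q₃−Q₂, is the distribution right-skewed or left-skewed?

left-skewed

Q₂ − Q₁ = 22.2;  Q₃ − Q₂ = 10.3
Q₂ − Q₁ > Q₃ − Q₂ ⇒ the lower half is more spread out ⇒ left-skewed.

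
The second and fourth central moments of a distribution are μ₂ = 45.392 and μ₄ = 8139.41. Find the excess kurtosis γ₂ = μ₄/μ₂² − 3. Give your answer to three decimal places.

μ₂² = 45.392² = 2060.43366
μ₄/μ₂² = 8139.41 / 2060.43366 = 3.95034
γ₂ = 3.95034 − 3 ≈ 0.950

0.950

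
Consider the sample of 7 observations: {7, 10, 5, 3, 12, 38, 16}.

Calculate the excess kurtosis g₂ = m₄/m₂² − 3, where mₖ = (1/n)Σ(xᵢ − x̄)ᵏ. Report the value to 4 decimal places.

x̄ = 13.0000
Σ(xᵢ − x̄)² = 844.0000 ⇒ m₂ = 120.57143
Σ(xᵢ − x̄)⁴ = 406180.0000 ⇒ m₄ = 58025.71429
m₂² = 14537.46939
g₂ = m₄/m₂² − 3 = 3.99146 − 3 ≈ 0.9915

0.9915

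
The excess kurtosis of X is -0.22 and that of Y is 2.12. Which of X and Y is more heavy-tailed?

Higher excess kurtosis ⇒ heavier tails relative to the normal distribution.
-0.22 vs 2.12: the larger is 2.12, so Y has heavier tails. (Y is leptokurtic — heavier-than-normal tails; the other is platykurtic.)

Y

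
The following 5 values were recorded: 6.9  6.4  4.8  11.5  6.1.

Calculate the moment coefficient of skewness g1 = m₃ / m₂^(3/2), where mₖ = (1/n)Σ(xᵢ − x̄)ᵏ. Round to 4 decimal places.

1.1444

x̄ = (6.9 + 6.4 + 4.8 + 11.5 + 6.1) / 5 = 7.1400
deviations (xᵢ − x̄): -0.2400, -0.7400, -2.3400, 4.3600, -1.0400
Σ(xᵢ − x̄)² = 26.1720 ⇒ m₂ = 26.1720/5 = 5.23440
Σ(xᵢ − x̄)³ = 68.5250 ⇒ m₃ = 68.5250/5 = 13.70501
m₂^(3/2) = 5.23440^(1.5) = 11.97568
g1 = m₃ / m₂^(3/2) = 13.70501 / 11.97568 ≈ 1.1444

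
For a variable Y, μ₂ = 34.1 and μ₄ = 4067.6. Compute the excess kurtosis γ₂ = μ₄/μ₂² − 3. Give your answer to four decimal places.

μ₂² = 34.1² = 1162.81000
μ₄/μ₂² = 4067.6 / 1162.81000 = 3.49808
γ₂ = 3.49808 − 3 ≈ 0.4981

0.4981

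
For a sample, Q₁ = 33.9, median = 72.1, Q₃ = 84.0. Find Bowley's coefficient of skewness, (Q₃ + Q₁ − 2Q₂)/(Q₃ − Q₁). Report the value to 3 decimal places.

numerator: Q₃ + Q₁ − 2Q₂ = 84.0 + 33.9 − 2×72.1 = -26.3000
denominator: Q₃ − Q₁ = 84.0 − 33.9 = 50.1000
Bowley skewness = -26.3000 / 50.1000 ≈ -0.525

-0.525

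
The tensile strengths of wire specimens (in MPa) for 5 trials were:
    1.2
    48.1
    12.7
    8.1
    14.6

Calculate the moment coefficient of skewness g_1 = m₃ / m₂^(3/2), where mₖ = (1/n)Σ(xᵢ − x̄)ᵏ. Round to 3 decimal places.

1.192

x̄ = (1.2 + 48.1 + 12.7 + 8.1 + 14.6) / 5 = 16.9400
deviations (xᵢ − x̄): -15.7400, 31.1600, -4.2400, -8.8400, -2.3400
Σ(xᵢ − x̄)² = 1320.2920 ⇒ m₂ = 1320.2920/5 = 264.05840
Σ(xᵢ − x̄)³ = 25575.2726 ⇒ m₃ = 25575.2726/5 = 5115.05453
m₂^(3/2) = 264.05840^(1.5) = 4290.91569
g_1 = m₃ / m₂^(3/2) = 5115.05453 / 4290.91569 ≈ 1.192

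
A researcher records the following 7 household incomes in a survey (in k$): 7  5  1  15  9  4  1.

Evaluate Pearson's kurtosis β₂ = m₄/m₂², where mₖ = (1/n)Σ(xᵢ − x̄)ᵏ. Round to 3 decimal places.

2.598

x̄ = 6.0000
Σ(xᵢ − x̄)² = 146.0000 ⇒ m₂ = 20.85714
Σ(xᵢ − x̄)⁴ = 7910.0000 ⇒ m₄ = 1130.00000
m₂² = 435.02041
β₂ = m₄/m₂² = 1130.00000 / 435.02041 ≈ 2.598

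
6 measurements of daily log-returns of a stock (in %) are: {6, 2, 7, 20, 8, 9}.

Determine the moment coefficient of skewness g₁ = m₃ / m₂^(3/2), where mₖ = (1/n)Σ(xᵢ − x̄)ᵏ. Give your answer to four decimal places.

x̄ = (6 + 2 + 7 + 20 + 8 + 9) / 6 = 8.6667
deviations (xᵢ − x̄): -2.6667, -6.6667, -1.6667, 11.3333, -0.6667, 0.3333
Σ(xᵢ − x̄)² = 183.3333 ⇒ m₂ = 183.3333/6 = 30.55556
Σ(xᵢ − x̄)³ = 1135.5556 ⇒ m₃ = 1135.5556/6 = 189.25926
m₂^(3/2) = 30.55556^(1.5) = 168.90219
g₁ = m₃ / m₂^(3/2) = 189.25926 / 168.90219 ≈ 1.1205

1.1205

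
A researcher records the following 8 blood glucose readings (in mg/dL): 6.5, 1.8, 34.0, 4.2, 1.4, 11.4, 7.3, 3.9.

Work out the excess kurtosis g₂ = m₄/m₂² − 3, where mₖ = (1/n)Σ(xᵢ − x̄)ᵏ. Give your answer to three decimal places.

x̄ = 8.8125
Σ(xᵢ − x̄)² = 798.2688 ⇒ m₂ = 99.78359
Σ(xᵢ − x̄)⁴ = 409027.0858 ⇒ m₄ = 51128.38573
m₂² = 9956.76558
g₂ = m₄/m₂² − 3 = 5.13504 − 3 ≈ 2.135

2.135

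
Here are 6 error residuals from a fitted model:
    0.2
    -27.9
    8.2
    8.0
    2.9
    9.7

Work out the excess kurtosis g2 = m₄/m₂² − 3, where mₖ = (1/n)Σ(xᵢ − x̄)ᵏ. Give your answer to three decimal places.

x̄ = 0.1833
Σ(xᵢ − x̄)² = 1011.9883 ⇒ m₂ = 168.66472
Σ(xᵢ − x̄)⁴ = 638126.3889 ⇒ m₄ = 106354.39815
m₂² = 28447.78852
g2 = m₄/m₂² − 3 = 3.73858 − 3 ≈ 0.739

0.739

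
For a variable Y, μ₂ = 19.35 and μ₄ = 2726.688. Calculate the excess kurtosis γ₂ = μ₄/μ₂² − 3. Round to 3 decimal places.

4.282

μ₂² = 19.35² = 374.42250
μ₄/μ₂² = 2726.688 / 374.42250 = 7.28238
γ₂ = 7.28238 − 3 ≈ 4.282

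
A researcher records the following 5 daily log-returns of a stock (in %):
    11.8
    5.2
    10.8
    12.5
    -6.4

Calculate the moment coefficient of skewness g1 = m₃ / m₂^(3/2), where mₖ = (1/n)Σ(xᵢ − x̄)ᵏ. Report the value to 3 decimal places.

x̄ = (11.8 + 5.2 + 10.8 + 12.5 - 6.4) / 5 = 6.7800
deviations (xᵢ − x̄): 5.0200, -1.5800, 4.0200, 5.7200, -13.1800
Σ(xᵢ − x̄)² = 250.2880 ⇒ m₂ = 250.2880/5 = 50.05760
Σ(xᵢ − x̄)³ = -1914.8537 ⇒ m₃ = -1914.8537/5 = -382.97074
m₂^(3/2) = 50.05760^(1.5) = 354.16451
g1 = m₃ / m₂^(3/2) = -382.97074 / 354.16451 ≈ -1.081

-1.081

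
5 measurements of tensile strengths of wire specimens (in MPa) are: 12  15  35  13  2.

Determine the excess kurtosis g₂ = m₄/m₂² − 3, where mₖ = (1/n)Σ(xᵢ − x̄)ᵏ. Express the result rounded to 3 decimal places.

-0.336

x̄ = 15.4000
Σ(xᵢ − x̄)² = 581.2000 ⇒ m₂ = 116.24000
Σ(xᵢ − x̄)⁴ = 179987.5360 ⇒ m₄ = 35997.50720
m₂² = 13511.73760
g₂ = m₄/m₂² − 3 = 2.66417 − 3 ≈ -0.336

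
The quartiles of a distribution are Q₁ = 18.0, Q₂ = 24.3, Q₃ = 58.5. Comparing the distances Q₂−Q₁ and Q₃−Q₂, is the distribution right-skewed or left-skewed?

Q₂ − Q₁ = 6.3;  Q₃ − Q₂ = 34.2
Q₃ − Q₂ > Q₂ − Q₁ ⇒ the upper half is more spread out ⇒ right-skewed.

right-skewed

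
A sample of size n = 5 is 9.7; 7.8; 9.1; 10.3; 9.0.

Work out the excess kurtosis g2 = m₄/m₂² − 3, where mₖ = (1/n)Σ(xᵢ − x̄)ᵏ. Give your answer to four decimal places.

-0.8072

x̄ = 9.1800
Σ(xᵢ − x̄)² = 3.4680 ⇒ m₂ = 0.69360
Σ(xᵢ − x̄)⁴ = 5.2745 ⇒ m₄ = 1.05489
m₂² = 0.48108
g2 = m₄/m₂² − 3 = 2.19276 − 3 ≈ -0.8072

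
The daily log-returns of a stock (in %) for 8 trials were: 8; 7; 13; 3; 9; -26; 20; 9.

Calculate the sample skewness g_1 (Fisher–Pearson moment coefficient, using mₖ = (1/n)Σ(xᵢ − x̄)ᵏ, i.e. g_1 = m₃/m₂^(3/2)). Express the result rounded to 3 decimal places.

-1.646

x̄ = (8 + 7 + 13 + 3 + 9 - 26 + 20 + 9) / 8 = 5.3750
deviations (xᵢ − x̄): 2.6250, 1.6250, 7.6250, -2.3750, 3.6250, -31.3750, 14.6250, 3.6250
Σ(xᵢ − x̄)² = 1297.8750 ⇒ m₂ = 1297.8750/8 = 162.23438
Σ(xᵢ − x̄)³ = -27209.5313 ⇒ m₃ = -27209.5313/8 = -3401.19141
m₂^(3/2) = 162.23438^(1.5) = 2066.39965
g_1 = m₃ / m₂^(3/2) = -3401.19141 / 2066.39965 ≈ -1.646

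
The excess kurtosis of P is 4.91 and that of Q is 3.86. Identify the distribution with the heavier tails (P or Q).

Higher excess kurtosis ⇒ heavier tails relative to the normal distribution.
4.91 vs 3.86: the larger is 4.91, so P has heavier tails.

P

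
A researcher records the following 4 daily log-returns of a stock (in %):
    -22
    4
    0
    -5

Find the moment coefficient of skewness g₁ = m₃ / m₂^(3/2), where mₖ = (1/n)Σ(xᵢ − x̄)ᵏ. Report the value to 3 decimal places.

x̄ = (-22 + 4 + 0 - 5) / 4 = -5.7500
deviations (xᵢ − x̄): -16.2500, 9.7500, 5.7500, 0.7500
Σ(xᵢ − x̄)² = 392.7500 ⇒ m₂ = 392.7500/4 = 98.18750
Σ(xᵢ − x̄)³ = -3173.6250 ⇒ m₃ = -3173.6250/4 = -793.40625
m₂^(3/2) = 98.18750^(1.5) = 972.93607
g₁ = m₃ / m₂^(3/2) = -793.40625 / 972.93607 ≈ -0.815

-0.815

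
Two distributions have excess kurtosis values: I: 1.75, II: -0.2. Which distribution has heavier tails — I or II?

Higher excess kurtosis ⇒ heavier tails relative to the normal distribution.
1.75 vs -0.2: the larger is 1.75, so I has heavier tails. (I is leptokurtic — heavier-than-normal tails; the other is platykurtic.)

I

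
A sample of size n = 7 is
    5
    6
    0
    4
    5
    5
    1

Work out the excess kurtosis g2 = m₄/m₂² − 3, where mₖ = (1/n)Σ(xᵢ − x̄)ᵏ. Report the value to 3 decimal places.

x̄ = 3.7143
Σ(xᵢ − x̄)² = 31.4286 ⇒ m₂ = 4.48980
Σ(xᵢ − x̄)⁴ = 280.1050 ⇒ m₄ = 40.01499
m₂² = 20.15827
g2 = m₄/m₂² − 3 = 1.98504 − 3 ≈ -1.015

-1.015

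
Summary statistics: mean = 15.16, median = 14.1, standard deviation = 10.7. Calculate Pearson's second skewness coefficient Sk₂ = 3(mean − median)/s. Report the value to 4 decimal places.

0.2972

Sk₂ = 3(15.16 − 14.1) / 10.7 = 3 × 1.0600 / 10.7
    = 3.1800 / 10.7 ≈ 0.2972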